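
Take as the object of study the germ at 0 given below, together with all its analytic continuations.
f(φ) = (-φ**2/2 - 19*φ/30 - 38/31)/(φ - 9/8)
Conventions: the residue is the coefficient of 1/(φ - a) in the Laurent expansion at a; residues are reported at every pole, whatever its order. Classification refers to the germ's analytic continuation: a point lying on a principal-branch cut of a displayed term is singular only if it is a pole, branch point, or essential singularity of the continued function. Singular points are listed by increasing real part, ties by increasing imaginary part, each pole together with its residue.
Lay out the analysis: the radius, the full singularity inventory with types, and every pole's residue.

Denominator factor (φ - 9/8): pole of order 1 at 9/8, modulus 9/8.
The radius of convergence is the smallest modulus among the singular points: 9/8.
At the order-1 pole 9/8 set g(φ) = (φ - (9/8))*f(φ) = -φ**2/2 - 19*φ/30 - 38/31.
Simple pole: residue = g(a) at a = 9/8, which is -51011/19840.

Radius of convergence at 0: 9/8.
At 9/8: a pole of order 1; residue -51011/19840.


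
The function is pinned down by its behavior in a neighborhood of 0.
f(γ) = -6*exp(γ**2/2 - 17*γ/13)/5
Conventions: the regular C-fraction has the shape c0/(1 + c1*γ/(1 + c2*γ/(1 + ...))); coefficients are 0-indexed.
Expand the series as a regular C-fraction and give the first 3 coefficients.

The regular C-fraction coefficients are [-6/5, 17/13, -60/221].

Taylor coefficients (expand at 0): a_0 = -6/5, a_1 = 102/65, a_2 = -1374/845.
c0 = a_0 = -6/5. Peel one level at a time: if S = 1 + c*γ/S' with S'(0) = 1, then c is the γ-coefficient of S and S' = c*γ/(S - 1).
S_1 = c0/f = 1 + (17/13)*γ + (60/169)*γ^2 + ...; c1 = 17/13.
S_2 = c1*γ/(S_1 - 1) = 1 + (-60/221)*γ + ...; c2 = -60/221.


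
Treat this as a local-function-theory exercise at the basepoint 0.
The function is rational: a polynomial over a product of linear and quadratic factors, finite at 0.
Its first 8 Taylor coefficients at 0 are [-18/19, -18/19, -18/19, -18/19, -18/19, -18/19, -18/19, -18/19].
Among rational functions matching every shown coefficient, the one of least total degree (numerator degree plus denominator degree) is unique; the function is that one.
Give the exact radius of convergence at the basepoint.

No rational of total degree below 1 reproduces all 8 coefficients; solving the [0/1] Pade equations on them gives f(α) = 18/(19*(α - 1)), whose expansion matches every shown term.
Denominator factor (α - 1): pole of order 1 at 1, modulus 1.
The radius of convergence is the smallest modulus among the singular points: 1.

The radius of convergence is 1.


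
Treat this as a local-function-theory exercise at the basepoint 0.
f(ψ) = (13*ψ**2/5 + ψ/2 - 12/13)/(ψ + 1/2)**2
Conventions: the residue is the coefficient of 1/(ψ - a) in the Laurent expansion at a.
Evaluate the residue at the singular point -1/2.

At the order-2 pole -1/2 set g(ψ) = (ψ - (-1/2))^2*f(ψ) = 13*ψ**2/5 + ψ/2 - 12/13.
Order-2 pole: residue = g'(a); g'(-1/2) = -21/10, so the residue is -21/10.

The residue is -21/10.


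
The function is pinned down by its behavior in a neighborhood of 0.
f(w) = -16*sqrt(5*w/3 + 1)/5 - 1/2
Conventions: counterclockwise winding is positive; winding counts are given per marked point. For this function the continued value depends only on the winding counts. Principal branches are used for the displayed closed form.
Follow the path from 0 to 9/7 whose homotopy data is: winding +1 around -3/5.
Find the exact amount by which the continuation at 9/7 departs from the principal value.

Continued minus principal equals (32/35)*sqrt(154).

The rational part is single-valued and drops out of the difference; each branch term changes only by its own monodromy.
(-16/5)*sqrt(1 - w/(-3/5)): winding +1 is odd, the square root flips sign, contributing -2*(-16/5)*sqrt(1 - (9/7)/(-3/5)) = -2*(-16/5)*sqrt(22/7) = (32/35)*sqrt(154).
Summing the contributions at w = 9/7 gives (32/35)*sqrt(154).


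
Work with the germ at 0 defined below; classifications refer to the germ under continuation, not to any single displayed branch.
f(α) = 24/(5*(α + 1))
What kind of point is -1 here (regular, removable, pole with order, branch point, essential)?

The point is a pole of order 1.

The denominator factor α + 1 vanishes at -1 and appears to the power 1; the numerator there equals 24/5, nonzero, and no other factor vanishes.
Hence a pole whose order is the multiplicity, 1.


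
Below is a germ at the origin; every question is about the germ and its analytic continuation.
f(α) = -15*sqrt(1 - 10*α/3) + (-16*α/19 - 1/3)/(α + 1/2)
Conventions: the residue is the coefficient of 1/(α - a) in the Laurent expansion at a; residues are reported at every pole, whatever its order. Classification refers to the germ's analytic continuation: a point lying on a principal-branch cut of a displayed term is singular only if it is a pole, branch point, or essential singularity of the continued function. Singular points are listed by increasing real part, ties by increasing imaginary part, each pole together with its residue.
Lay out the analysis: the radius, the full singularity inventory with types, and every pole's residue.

Radius of convergence at 0: 3/10.
At -1/2: a pole of order 1; residue 5/57.
At 3/10: an algebraic (square-root) branch point.

Denominator factor (α + 1/2): pole of order 1 at -1/2, modulus 1/2.
Branch term (-15)*sqrt(1 - α/(3/10)): its argument vanishes at α = 3/10, a square-root branch point, modulus 3/10.
The radius of convergence is the smallest modulus among the singular points: 3/10.
The branch term is analytic at -1/2 and contributes nothing to the residue; only the rational part matters.
At the order-1 pole -1/2 set g(α) = (α - (-1/2))*(rational part) = -16*α/19 - 1/3.
Simple pole: residue = g(a) at a = -1/2, which is 5/57.
List the singular points by increasing real part (a conjugate pair: the negative imaginary part first).


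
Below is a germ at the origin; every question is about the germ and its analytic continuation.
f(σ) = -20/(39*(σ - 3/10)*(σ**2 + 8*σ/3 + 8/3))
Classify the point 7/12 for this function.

The point is a regular point.

Denominator factors: σ - 3/10 = 17/60 at σ = 7/12; σ**2 + 8*σ/3 + 8/3 = 73/16 at σ = 7/12 — none vanishes.
So the germ continues analytically to 7/12.


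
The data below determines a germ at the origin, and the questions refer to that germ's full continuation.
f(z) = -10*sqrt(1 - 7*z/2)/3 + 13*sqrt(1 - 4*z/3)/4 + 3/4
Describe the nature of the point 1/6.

The point is a regular point.

There is no denominator, hence no pole anywhere.
Branch term sqrt(1 - z/(3/4)): argument at 1/6 is 7/9, nonzero, so 1/6 is not its branch point (a point on a principal cut is still regular for the continued germ).
Branch term sqrt(1 - z/(2/7)): argument at 1/6 is 5/12, nonzero, so 1/6 is not its branch point (a point on a principal cut is still regular for the continued germ).
So the germ continues analytically to 1/6.


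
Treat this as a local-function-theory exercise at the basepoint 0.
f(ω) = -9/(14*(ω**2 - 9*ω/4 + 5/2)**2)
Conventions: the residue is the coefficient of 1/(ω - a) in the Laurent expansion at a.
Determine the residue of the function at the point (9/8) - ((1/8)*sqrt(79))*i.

The residue is -((576/43687)*sqrt(79))*i.

The factor ω**2 - 9*ω/4 + 5/2 splits as (ω - a)(ω - a') with a = (9/8) - ((1/8)*sqrt(79))*i, a' = (9/8) + ((1/8)*sqrt(79))*i. At the order-2 pole a set g(ω) = (ω - a)^2*f(ω) = [-9/14] / (ω - a')^2.
Order-2 pole: residue = g'(a); g'((9/8) - ((1/8)*sqrt(79))*i) = -((576/43687)*sqrt(79))*i, so the residue is -((576/43687)*sqrt(79))*i.


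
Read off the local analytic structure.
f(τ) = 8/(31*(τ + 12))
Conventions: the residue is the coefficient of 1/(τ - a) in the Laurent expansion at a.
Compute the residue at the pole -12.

At the order-1 pole -12 set g(τ) = (τ - (-12))*f(τ) = 8/31.
Simple pole: residue = g(a) at a = -12, which is 8/31.

The residue is 8/31.


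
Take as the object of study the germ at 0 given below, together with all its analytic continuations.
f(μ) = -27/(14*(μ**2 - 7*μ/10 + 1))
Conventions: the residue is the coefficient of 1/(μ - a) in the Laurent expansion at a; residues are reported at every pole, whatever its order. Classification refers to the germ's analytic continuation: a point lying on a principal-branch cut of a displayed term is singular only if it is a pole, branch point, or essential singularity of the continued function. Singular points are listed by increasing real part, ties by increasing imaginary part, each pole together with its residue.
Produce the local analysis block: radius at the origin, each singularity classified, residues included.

Radius of convergence at 0: 1.
At (7/20) - ((3/20)*sqrt(39))*i: a pole of order 1; residue -((15/91)*sqrt(39))*i.
At (7/20) + ((3/20)*sqrt(39))*i: a pole of order 1; residue ((15/91)*sqrt(39))*i.

Denominator factor (μ**2 - 7*μ/10 + 1): discriminant -351/100, complex-conjugate roots (7/20) + ((3/20)*sqrt(39))*i and (7/20) - ((3/20)*sqrt(39))*i; poles of order 1, moduli 1 and 1.
The radius of convergence is the smallest modulus among the singular points: 1.
The factor μ**2 - 7*μ/10 + 1 splits as (μ - a)(μ - a') with a = (7/20) - ((3/20)*sqrt(39))*i, a' = (7/20) + ((3/20)*sqrt(39))*i. At the order-1 pole a set g(μ) = (μ - a)*f(μ) = [-27/14] / (μ - a').
Simple pole: residue = g(a) at a = (7/20) - ((3/20)*sqrt(39))*i, which is -((15/91)*sqrt(39))*i.
The factor μ**2 - 7*μ/10 + 1 splits as (μ - a)(μ - a') with a = (7/20) + ((3/20)*sqrt(39))*i, a' = (7/20) - ((3/20)*sqrt(39))*i. At the order-1 pole a set g(μ) = (μ - a)*f(μ) = [-27/14] / (μ - a').
Simple pole: residue = g(a) at a = (7/20) + ((3/20)*sqrt(39))*i, which is ((15/91)*sqrt(39))*i.
List the singular points by increasing real part (a conjugate pair: the negative imaginary part first).


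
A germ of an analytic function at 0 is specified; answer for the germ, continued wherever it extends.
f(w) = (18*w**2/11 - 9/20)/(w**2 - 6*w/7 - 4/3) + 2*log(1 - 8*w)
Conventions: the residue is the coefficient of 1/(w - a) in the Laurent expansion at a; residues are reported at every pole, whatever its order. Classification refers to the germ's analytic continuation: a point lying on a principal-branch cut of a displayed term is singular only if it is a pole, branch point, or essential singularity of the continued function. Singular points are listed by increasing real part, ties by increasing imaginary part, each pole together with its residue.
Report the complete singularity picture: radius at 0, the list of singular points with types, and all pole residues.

Denominator factor (w**2 - 6*w/7 - 4/3): discriminant 892/147, real irrational roots 3/7 + (1/21)*sqrt(669) and 3/7 - (1/21)*sqrt(669); poles of order 1, moduli 3/7 + (1/21)*sqrt(669) and -3/7 + (1/21)*sqrt(669).
Branch term (2)*log(1 - w/(1/8)): its argument vanishes at w = 1/8, a logarithmic branch point, modulus 1/8.
The radius of convergence is the smallest modulus among the singular points: 1/8.
The branch term is analytic at 3/7 - (1/21)*sqrt(669) and contributes nothing to the residue; only the rational part matters.
The factor w**2 - 6*w/7 - 4/3 splits as (w - a)(w - a') with a = 3/7 - (1/21)*sqrt(669), a' = 3/7 + (1/21)*sqrt(669). At the order-1 pole a set g(w) = (w - a)*(rational part) = [18*w**2/11 - 9/20] / (w - a').
Simple pole: residue = g(a) at a = 3/7 - (1/21)*sqrt(669), which is 54/77 - (25149/686840)*sqrt(669).
The branch term is analytic at 3/7 + (1/21)*sqrt(669) and contributes nothing to the residue; only the rational part matters.
The factor w**2 - 6*w/7 - 4/3 splits as (w - a)(w - a') with a = 3/7 + (1/21)*sqrt(669), a' = 3/7 - (1/21)*sqrt(669). At the order-1 pole a set g(w) = (w - a)*(rational part) = [18*w**2/11 - 9/20] / (w - a').
Simple pole: residue = g(a) at a = 3/7 + (1/21)*sqrt(669), which is 54/77 + (25149/686840)*sqrt(669).
List the singular points by increasing real part (a conjugate pair: the negative imaginary part first).

Radius of convergence at 0: 1/8.
At 3/7 - (1/21)*sqrt(669): a pole of order 1; residue 54/77 - (25149/686840)*sqrt(669).
At 1/8: a logarithmic branch point.
At 3/7 + (1/21)*sqrt(669): a pole of order 1; residue 54/77 + (25149/686840)*sqrt(669).


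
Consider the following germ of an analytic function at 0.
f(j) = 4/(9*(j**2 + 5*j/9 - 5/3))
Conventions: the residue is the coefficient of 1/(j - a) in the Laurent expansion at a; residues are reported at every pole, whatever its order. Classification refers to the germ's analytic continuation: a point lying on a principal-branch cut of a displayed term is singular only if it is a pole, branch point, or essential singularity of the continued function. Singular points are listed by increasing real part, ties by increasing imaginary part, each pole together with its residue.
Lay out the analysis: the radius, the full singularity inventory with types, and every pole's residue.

Denominator factor (j**2 + 5*j/9 - 5/3): discriminant 565/81, real irrational roots -5/18 + (1/18)*sqrt(565) and -5/18 - (1/18)*sqrt(565); poles of order 1, moduli -5/18 + (1/18)*sqrt(565) and 5/18 + (1/18)*sqrt(565).
The radius of convergence is the smallest modulus among the singular points: -5/18 + (1/18)*sqrt(565).
The factor j**2 + 5*j/9 - 5/3 splits as (j - a)(j - a') with a = -5/18 - (1/18)*sqrt(565), a' = -5/18 + (1/18)*sqrt(565). At the order-1 pole a set g(j) = (j - a)*f(j) = [4/9] / (j - a').
Simple pole: residue = g(a) at a = -5/18 - (1/18)*sqrt(565), which is -(4/565)*sqrt(565).
The factor j**2 + 5*j/9 - 5/3 splits as (j - a)(j - a') with a = -5/18 + (1/18)*sqrt(565), a' = -5/18 - (1/18)*sqrt(565). At the order-1 pole a set g(j) = (j - a)*f(j) = [4/9] / (j - a').
Simple pole: residue = g(a) at a = -5/18 + (1/18)*sqrt(565), which is (4/565)*sqrt(565).
List the singular points by increasing real part (a conjugate pair: the negative imaginary part first).

Radius of convergence at 0: -5/18 + (1/18)*sqrt(565).
At -5/18 - (1/18)*sqrt(565): a pole of order 1; residue -(4/565)*sqrt(565).
At -5/18 + (1/18)*sqrt(565): a pole of order 1; residue (4/565)*sqrt(565).


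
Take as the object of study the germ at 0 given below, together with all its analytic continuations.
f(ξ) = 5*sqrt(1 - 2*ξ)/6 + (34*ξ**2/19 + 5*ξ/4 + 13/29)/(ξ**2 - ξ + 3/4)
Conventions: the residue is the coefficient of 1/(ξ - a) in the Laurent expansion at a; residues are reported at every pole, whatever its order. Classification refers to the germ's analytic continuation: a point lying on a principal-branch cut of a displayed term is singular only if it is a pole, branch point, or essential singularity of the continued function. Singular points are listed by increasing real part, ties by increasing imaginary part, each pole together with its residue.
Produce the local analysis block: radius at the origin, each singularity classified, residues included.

Denominator factor (ξ**2 - ξ + 3/4): discriminant -2, complex-conjugate roots (1/2) + ((1/2)*sqrt(2))*i and (1/2) - ((1/2)*sqrt(2))*i; poles of order 1, moduli (1/2)*sqrt(3) and (1/2)*sqrt(3).
Branch term (5/6)*sqrt(1 - ξ/(1/2)): its argument vanishes at ξ = 1/2, a square-root branch point, modulus 1/2.
The radius of convergence is the smallest modulus among the singular points: 1/2.
The branch term is analytic at (1/2) - ((1/2)*sqrt(2))*i and contributes nothing to the residue; only the rational part matters.
The factor ξ**2 - ξ + 3/4 splits as (ξ - a)(ξ - a') with a = (1/2) - ((1/2)*sqrt(2))*i, a' = (1/2) + ((1/2)*sqrt(2))*i. At the order-1 pole a set g(ξ) = (ξ - a)*(rational part) = [34*ξ**2/19 + 5*ξ/4 + 13/29] / (ξ - a').
Simple pole: residue = g(a) at a = (1/2) - ((1/2)*sqrt(2))*i, which is (231/152) + ((2759/8816)*sqrt(2))*i.
The branch term is analytic at (1/2) + ((1/2)*sqrt(2))*i and contributes nothing to the residue; only the rational part matters.
The factor ξ**2 - ξ + 3/4 splits as (ξ - a)(ξ - a') with a = (1/2) + ((1/2)*sqrt(2))*i, a' = (1/2) - ((1/2)*sqrt(2))*i. At the order-1 pole a set g(ξ) = (ξ - a)*(rational part) = [34*ξ**2/19 + 5*ξ/4 + 13/29] / (ξ - a').
Simple pole: residue = g(a) at a = (1/2) + ((1/2)*sqrt(2))*i, which is (231/152) - ((2759/8816)*sqrt(2))*i.
List the singular points by increasing real part (a conjugate pair: the negative imaginary part first).

Radius of convergence at 0: 1/2.
At (1/2) - ((1/2)*sqrt(2))*i: a pole of order 1; residue (231/152) + ((2759/8816)*sqrt(2))*i.
At 1/2: an algebraic (square-root) branch point.
At (1/2) + ((1/2)*sqrt(2))*i: a pole of order 1; residue (231/152) - ((2759/8816)*sqrt(2))*i.


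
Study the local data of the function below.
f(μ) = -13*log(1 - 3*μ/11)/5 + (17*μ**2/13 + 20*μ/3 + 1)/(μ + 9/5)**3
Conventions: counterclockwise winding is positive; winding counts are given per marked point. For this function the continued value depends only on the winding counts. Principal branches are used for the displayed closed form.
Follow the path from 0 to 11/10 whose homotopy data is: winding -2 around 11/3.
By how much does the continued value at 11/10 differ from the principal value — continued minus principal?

Continued minus principal equals (52/5)*pi*i.

The rational part is single-valued and drops out of the difference; each branch term changes only by its own monodromy.
(-13/5)*log(1 - μ/(11/3)): each positive loop around 11/3 adds 2*pi*i to the log, so winding -2 contributes (-13/5)*(-2)*2*pi*i = (52/5)*pi*i.
Summing the contributions at μ = 11/10 gives (52/5)*pi*i.


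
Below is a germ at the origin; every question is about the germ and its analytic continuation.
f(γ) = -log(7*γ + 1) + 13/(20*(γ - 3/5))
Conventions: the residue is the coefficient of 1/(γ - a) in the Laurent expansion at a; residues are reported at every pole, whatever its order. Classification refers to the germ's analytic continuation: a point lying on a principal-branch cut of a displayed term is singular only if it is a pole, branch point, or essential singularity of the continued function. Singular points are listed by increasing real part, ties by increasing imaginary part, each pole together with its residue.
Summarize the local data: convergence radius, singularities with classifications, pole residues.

Radius of convergence at 0: 1/7.
At -1/7: a logarithmic branch point.
At 3/5: a pole of order 1; residue 13/20.

Denominator factor (γ - 3/5): pole of order 1 at 3/5, modulus 3/5.
Branch term (-1)*log(1 - γ/(-1/7)): its argument vanishes at γ = -1/7, a logarithmic branch point, modulus 1/7.
The radius of convergence is the smallest modulus among the singular points: 1/7.
The branch term is analytic at 3/5 and contributes nothing to the residue; only the rational part matters.
At the order-1 pole 3/5 set g(γ) = (γ - (3/5))*(rational part) = 13/20.
Simple pole: residue = g(a) at a = 3/5, which is 13/20.
List the singular points by increasing real part (a conjugate pair: the negative imaginary part first).


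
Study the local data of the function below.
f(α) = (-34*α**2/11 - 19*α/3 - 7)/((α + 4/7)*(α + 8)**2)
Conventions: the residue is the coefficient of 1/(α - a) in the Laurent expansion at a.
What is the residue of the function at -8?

The residue is -268709/89232.

At the order-2 pole -8 set g(α) = (α - (-8))^2*f(α) = (-34*α**2/11 - 19*α/3 - 7)/(α + 4/7).
Order-2 pole: residue = g'(a); g'(-8) = -268709/89232, so the residue is -268709/89232.


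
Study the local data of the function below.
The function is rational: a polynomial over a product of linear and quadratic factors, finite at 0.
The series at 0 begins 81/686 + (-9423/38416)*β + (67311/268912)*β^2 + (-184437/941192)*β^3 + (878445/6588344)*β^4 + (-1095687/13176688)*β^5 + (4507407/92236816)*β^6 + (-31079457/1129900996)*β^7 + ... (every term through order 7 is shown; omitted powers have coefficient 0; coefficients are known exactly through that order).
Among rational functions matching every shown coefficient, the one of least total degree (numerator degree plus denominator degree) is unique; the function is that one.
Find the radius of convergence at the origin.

No rational of total degree below 4 reproduces all 8 coefficients; solving the [1/3] Pade equations on them gives f(β) = (3/2 - 19*β/16)/(β + 7/3)**3, whose expansion matches every shown term.
Denominator factor (β + 7/3)^3: pole of order 3 at -7/3, modulus 7/3.
The radius of convergence is the smallest modulus among the singular points: 7/3.

The radius of convergence is 7/3.


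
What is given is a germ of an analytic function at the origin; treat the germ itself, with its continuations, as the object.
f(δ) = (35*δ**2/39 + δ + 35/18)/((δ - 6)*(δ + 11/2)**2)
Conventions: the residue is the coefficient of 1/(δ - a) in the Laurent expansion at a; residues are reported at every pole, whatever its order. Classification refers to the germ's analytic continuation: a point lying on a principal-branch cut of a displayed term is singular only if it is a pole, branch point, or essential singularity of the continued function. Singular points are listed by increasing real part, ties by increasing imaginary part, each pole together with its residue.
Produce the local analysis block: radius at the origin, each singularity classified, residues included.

Radius of convergence at 0: 11/2.
At -11/2: a pole of order 2; residue 36707/61893.
At 6: a pole of order 1; residue 18838/61893.

Denominator factor (δ - 6): pole of order 1 at 6, modulus 6.
Denominator factor (δ + 11/2)^2: pole of order 2 at -11/2, modulus 11/2.
The radius of convergence is the smallest modulus among the singular points: 11/2.
At the order-2 pole -11/2 set g(δ) = (δ - (-11/2))^2*f(δ) = (35*δ**2/39 + δ + 35/18)/(δ - 6).
Order-2 pole: residue = g'(a); g'(-11/2) = 36707/61893, so the residue is 36707/61893.
At the order-1 pole 6 set g(δ) = (δ - (6))*f(δ) = (35*δ**2/39 + δ + 35/18)/(δ + 11/2)**2.
Simple pole: residue = g(a) at a = 6, which is 18838/61893.
List the singular points by increasing real part (a conjugate pair: the negative imaginary part first).


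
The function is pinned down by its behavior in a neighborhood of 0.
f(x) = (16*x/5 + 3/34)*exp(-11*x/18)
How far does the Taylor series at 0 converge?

The radius of convergence is infinite.

The factor exp(-11*x/18) is entire and contributes no finite singular point.
The polynomial part has no poles.
No finite singular points: the Taylor series at 0 converges everywhere.


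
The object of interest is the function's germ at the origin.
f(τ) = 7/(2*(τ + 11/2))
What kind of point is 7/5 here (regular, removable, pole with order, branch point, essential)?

Denominator factors: τ + 11/2 = 69/10 at τ = 7/5 — none vanishes.
So the germ continues analytically to 7/5.

The point is a regular point.


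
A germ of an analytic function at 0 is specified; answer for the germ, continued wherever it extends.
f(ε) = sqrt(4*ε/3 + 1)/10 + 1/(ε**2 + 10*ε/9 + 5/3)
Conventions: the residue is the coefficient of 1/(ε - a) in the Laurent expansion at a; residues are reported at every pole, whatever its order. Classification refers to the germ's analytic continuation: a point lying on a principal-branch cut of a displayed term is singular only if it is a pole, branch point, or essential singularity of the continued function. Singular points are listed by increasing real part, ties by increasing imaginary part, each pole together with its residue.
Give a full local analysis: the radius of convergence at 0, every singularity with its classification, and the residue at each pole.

Denominator factor (ε**2 + 10*ε/9 + 5/3): discriminant -440/81, complex-conjugate roots (-5/9) + ((1/9)*sqrt(110))*i and (-5/9) - ((1/9)*sqrt(110))*i; poles of order 1, moduli (1/3)*sqrt(15) and (1/3)*sqrt(15).
Branch term (1/10)*sqrt(1 - ε/(-3/4)): its argument vanishes at ε = -3/4, a square-root branch point, modulus 3/4.
The radius of convergence is the smallest modulus among the singular points: 3/4.
The branch term is analytic at (-5/9) - ((1/9)*sqrt(110))*i and contributes nothing to the residue; only the rational part matters.
The factor ε**2 + 10*ε/9 + 5/3 splits as (ε - a)(ε - a') with a = (-5/9) - ((1/9)*sqrt(110))*i, a' = (-5/9) + ((1/9)*sqrt(110))*i. At the order-1 pole a set g(ε) = (ε - a)*(rational part) = [1] / (ε - a').
Simple pole: residue = g(a) at a = (-5/9) - ((1/9)*sqrt(110))*i, which is ((9/220)*sqrt(110))*i.
The branch term is analytic at (-5/9) + ((1/9)*sqrt(110))*i and contributes nothing to the residue; only the rational part matters.
The factor ε**2 + 10*ε/9 + 5/3 splits as (ε - a)(ε - a') with a = (-5/9) + ((1/9)*sqrt(110))*i, a' = (-5/9) - ((1/9)*sqrt(110))*i. At the order-1 pole a set g(ε) = (ε - a)*(rational part) = [1] / (ε - a').
Simple pole: residue = g(a) at a = (-5/9) + ((1/9)*sqrt(110))*i, which is -((9/220)*sqrt(110))*i.
List the singular points by increasing real part (a conjugate pair: the negative imaginary part first).

Radius of convergence at 0: 3/4.
At -3/4: an algebraic (square-root) branch point.
At (-5/9) - ((1/9)*sqrt(110))*i: a pole of order 1; residue ((9/220)*sqrt(110))*i.
At (-5/9) + ((1/9)*sqrt(110))*i: a pole of order 1; residue -((9/220)*sqrt(110))*i.


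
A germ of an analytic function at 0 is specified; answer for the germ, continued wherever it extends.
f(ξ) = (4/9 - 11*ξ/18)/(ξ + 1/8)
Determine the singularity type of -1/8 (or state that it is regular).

The point is a pole of order 1.

The denominator factor ξ + 1/8 vanishes at -1/8 and appears to the power 1; the numerator there equals 25/48, nonzero, and no other factor vanishes.
Hence a pole whose order is the multiplicity, 1.


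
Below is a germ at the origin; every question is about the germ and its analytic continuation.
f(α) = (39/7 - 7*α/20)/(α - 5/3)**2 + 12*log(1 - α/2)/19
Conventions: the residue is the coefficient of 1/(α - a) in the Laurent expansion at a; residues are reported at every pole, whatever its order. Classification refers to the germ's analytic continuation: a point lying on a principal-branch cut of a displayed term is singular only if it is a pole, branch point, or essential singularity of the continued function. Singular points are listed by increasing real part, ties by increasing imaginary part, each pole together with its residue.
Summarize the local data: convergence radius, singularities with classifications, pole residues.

Radius of convergence at 0: 5/3.
At 5/3: a pole of order 2; residue -7/20.
At 2: a logarithmic branch point.

Denominator factor (α - 5/3)^2: pole of order 2 at 5/3, modulus 5/3.
Branch term (12/19)*log(1 - α/(2)): its argument vanishes at α = 2, a logarithmic branch point, modulus 2.
The radius of convergence is the smallest modulus among the singular points: 5/3.
The branch term is analytic at 5/3 and contributes nothing to the residue; only the rational part matters.
At the order-2 pole 5/3 set g(α) = (α - (5/3))^2*(rational part) = 39/7 - 7*α/20.
Order-2 pole: residue = g'(a); g'(5/3) = -7/20, so the residue is -7/20.
List the singular points by increasing real part (a conjugate pair: the negative imaginary part first).


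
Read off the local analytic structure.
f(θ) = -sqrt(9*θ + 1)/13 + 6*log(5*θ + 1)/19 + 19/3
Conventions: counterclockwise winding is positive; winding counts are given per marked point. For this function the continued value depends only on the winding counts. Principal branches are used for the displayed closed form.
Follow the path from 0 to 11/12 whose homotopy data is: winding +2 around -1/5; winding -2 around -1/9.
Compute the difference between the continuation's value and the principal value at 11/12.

Continued minus principal equals (24/19)*pi*i.

The rational part is single-valued and drops out of the difference; each branch term changes only by its own monodromy.
(6/19)*log(1 - θ/(-1/5)): each positive loop around -1/5 adds 2*pi*i to the log, so winding +2 contributes (6/19)*(2)*2*pi*i = (24/19)*pi*i.
(-1/13)*sqrt(1 - θ/(-1/9)): winding -2 is even, the square root returns to the same sheet, contribution 0.
Summing the contributions at θ = 11/12 gives (24/19)*pi*i.


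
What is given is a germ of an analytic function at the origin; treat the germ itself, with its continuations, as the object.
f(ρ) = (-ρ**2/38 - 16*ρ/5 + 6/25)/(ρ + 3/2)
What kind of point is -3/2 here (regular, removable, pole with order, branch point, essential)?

The point is a pole of order 1.

The denominator factor ρ + 3/2 vanishes at -3/2 and appears to the power 1; the numerator there equals 18927/3800, nonzero, and no other factor vanishes.
Hence a pole whose order is the multiplicity, 1.


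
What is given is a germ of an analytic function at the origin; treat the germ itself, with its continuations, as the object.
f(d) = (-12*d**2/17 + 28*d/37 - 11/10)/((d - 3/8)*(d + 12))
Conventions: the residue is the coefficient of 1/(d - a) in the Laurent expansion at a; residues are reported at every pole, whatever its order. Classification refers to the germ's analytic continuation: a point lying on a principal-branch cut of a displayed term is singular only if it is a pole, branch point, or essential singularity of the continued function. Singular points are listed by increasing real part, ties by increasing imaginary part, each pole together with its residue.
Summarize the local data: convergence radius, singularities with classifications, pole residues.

Radius of convergence at 0: 3/8.
At -12: a pole of order 1; residue 2813596/311355.
At 3/8: a pole of order 1; residue -46067/622710.

Denominator factor (d + 12): pole of order 1 at -12, modulus 12.
Denominator factor (d - 3/8): pole of order 1 at 3/8, modulus 3/8.
The radius of convergence is the smallest modulus among the singular points: 3/8.
At the order-1 pole -12 set g(d) = (d - (-12))*f(d) = (-12*d**2/17 + 28*d/37 - 11/10)/(d - 3/8).
Simple pole: residue = g(a) at a = -12, which is 2813596/311355.
At the order-1 pole 3/8 set g(d) = (d - (3/8))*f(d) = (-12*d**2/17 + 28*d/37 - 11/10)/(d + 12).
Simple pole: residue = g(a) at a = 3/8, which is -46067/622710.
List the singular points by increasing real part (a conjugate pair: the negative imaginary part first).


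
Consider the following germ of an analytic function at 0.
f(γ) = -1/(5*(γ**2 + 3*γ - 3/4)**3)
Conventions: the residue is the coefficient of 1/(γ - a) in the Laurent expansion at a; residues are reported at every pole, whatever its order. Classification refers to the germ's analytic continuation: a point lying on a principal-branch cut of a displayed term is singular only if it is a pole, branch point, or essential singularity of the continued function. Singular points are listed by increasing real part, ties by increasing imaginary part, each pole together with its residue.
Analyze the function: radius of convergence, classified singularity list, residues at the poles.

Denominator factor (γ**2 + 3*γ - 3/4)^3: discriminant 12, real irrational roots -3/2 + sqrt(3) and -3/2 - sqrt(3); poles of order 3, moduli -3/2 + sqrt(3) and 3/2 + sqrt(3).
The radius of convergence is the smallest modulus among the singular points: -3/2 + sqrt(3).
The factor γ**2 + 3*γ - 3/4 splits as (γ - a)(γ - a') with a = -3/2 - sqrt(3), a' = -3/2 + sqrt(3). At the order-3 pole a set g(γ) = (γ - a)^3*f(γ) = [-1/5] / (γ - a')^3.
Order-3 pole: residue = g''(a)/2; g''(-3/2 - sqrt(3)) = (1/360)*sqrt(3), so the residue is (1/720)*sqrt(3).
The factor γ**2 + 3*γ - 3/4 splits as (γ - a)(γ - a') with a = -3/2 + sqrt(3), a' = -3/2 - sqrt(3). At the order-3 pole a set g(γ) = (γ - a)^3*f(γ) = [-1/5] / (γ - a')^3.
Order-3 pole: residue = g''(a)/2; g''(-3/2 + sqrt(3)) = -(1/360)*sqrt(3), so the residue is -(1/720)*sqrt(3).
List the singular points by increasing real part (a conjugate pair: the negative imaginary part first).

Radius of convergence at 0: -3/2 + sqrt(3).
At -3/2 - sqrt(3): a pole of order 3; residue (1/720)*sqrt(3).
At -3/2 + sqrt(3): a pole of order 3; residue -(1/720)*sqrt(3).


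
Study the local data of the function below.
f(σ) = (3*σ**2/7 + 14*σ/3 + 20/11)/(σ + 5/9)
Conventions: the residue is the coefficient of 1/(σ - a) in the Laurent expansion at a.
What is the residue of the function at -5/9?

At the order-1 pole -5/9 set g(σ) = (σ - (-5/9))*f(σ) = 3*σ**2/7 + 14*σ/3 + 20/11.
Simple pole: residue = g(a) at a = -5/9, which is -445/693.

The residue is -445/693.


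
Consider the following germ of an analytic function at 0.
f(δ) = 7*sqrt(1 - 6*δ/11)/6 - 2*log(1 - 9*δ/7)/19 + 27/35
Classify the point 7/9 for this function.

The point is a logarithmic branch point.

The term (-2/19)*log(1 - δ/(7/9)) has argument 1 - 7/9/(7/9) = 0 at 7/9: a logarithmic (infinitely-sheeted) branch point; the remaining terms are analytic or single-valued there.


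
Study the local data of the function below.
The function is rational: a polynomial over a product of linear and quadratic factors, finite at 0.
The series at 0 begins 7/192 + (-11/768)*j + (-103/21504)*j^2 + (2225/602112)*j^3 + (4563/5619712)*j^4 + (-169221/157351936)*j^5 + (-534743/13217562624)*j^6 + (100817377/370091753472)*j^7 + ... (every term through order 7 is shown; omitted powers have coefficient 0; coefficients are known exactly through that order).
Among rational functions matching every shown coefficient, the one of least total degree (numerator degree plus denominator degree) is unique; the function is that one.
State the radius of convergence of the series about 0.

The radius of convergence is 2.

No rational of total degree below 3 reproduces all 8 coefficients; solving the [0/3] Pade equations on them gives f(j) = 7/(12*(j + 4)*(j**2 + 4*j/7 + 4)), whose expansion matches every shown term.
Denominator factor (j + 4): pole of order 1 at -4, modulus 4.
Denominator factor (j**2 + 4*j/7 + 4): discriminant -768/49, complex-conjugate roots (-2/7) + ((8/7)*sqrt(3))*i and (-2/7) - ((8/7)*sqrt(3))*i; poles of order 1, moduli 2 and 2.
The radius of convergence is the smallest modulus among the singular points: 2.


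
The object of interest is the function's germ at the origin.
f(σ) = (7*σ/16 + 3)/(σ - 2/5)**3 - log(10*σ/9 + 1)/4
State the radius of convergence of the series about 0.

Denominator factor (σ - 2/5)^3: pole of order 3 at 2/5, modulus 2/5.
Branch term (-1/4)*log(1 - σ/(-9/10)): its argument vanishes at σ = -9/10, a logarithmic branch point, modulus 9/10.
The radius of convergence is the smallest modulus among the singular points: 2/5.

The radius of convergence is 2/5.


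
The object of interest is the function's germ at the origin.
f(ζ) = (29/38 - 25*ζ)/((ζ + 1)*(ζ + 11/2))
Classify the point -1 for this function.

The denominator factor ζ + 1 vanishes at -1 and appears to the power 1; the numerator there equals 979/38, nonzero, and no other factor vanishes.
Hence a pole whose order is the multiplicity, 1.

The point is a pole of order 1.


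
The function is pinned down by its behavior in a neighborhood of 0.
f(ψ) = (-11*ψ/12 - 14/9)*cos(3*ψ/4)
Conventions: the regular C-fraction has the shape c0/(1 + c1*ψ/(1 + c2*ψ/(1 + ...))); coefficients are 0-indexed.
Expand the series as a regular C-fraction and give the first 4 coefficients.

The regular C-fraction coefficients are [-14/9, -33/56, 657/616, -21/44].

Taylor coefficients (expand at 0): a_0 = -14/9, a_1 = -11/12, a_2 = 7/16, a_3 = 33/128.
c0 = a_0 = -14/9. Peel one level at a time: if S = 1 + c*ψ/S' with S'(0) = 1, then c is the ψ-coefficient of S and S' = c*ψ/(S - 1).
S_1 = c0/f = 1 + (-33/56)*ψ + (1971/3136)*ψ^2 + ...; c1 = -33/56.
S_2 = c1*ψ/(S_1 - 1) = 1 + (657/616)*ψ + (1971/3872)*ψ^2 + ...; c2 = 657/616.
S_3 = c2*ψ/(S_2 - 1) = 1 + (-21/44)*ψ + ...; c3 = -21/44.


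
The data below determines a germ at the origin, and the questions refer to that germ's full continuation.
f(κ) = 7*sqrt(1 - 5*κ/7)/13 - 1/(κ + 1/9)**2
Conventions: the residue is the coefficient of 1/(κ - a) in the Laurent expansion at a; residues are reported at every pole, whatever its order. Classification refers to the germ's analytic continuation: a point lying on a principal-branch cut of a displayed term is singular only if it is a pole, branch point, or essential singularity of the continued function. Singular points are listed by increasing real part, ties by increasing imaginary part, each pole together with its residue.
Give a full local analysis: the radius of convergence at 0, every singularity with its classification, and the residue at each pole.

Denominator factor (κ + 1/9)^2: pole of order 2 at -1/9, modulus 1/9.
Branch term (7/13)*sqrt(1 - κ/(7/5)): its argument vanishes at κ = 7/5, a square-root branch point, modulus 7/5.
The radius of convergence is the smallest modulus among the singular points: 1/9.
The branch term is analytic at -1/9 and contributes nothing to the residue; only the rational part matters.
At the order-2 pole -1/9 set g(κ) = (κ - (-1/9))^2*(rational part) = -1.
Order-2 pole: residue = g'(a); g'(-1/9) = 0, so the residue is 0.
List the singular points by increasing real part (a conjugate pair: the negative imaginary part first).

Radius of convergence at 0: 1/9.
At -1/9: a pole of order 2; residue 0.
At 7/5: an algebraic (square-root) branch point.


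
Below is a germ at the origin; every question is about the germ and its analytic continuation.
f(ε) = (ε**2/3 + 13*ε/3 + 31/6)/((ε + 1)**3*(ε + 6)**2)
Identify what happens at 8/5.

The point is a regular point.

Denominator factors: ε + 1 = 13/5 at ε = 8/5; ε + 6 = 38/5 at ε = 8/5 — none vanishes.
So the germ continues analytically to 8/5.


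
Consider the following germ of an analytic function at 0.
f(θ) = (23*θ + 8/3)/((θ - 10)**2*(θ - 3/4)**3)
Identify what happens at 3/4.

The point is a pole of order 3.

The denominator factor θ - 3/4 vanishes at 3/4 and appears to the power 3; the numerator there equals 239/12, nonzero, and no other factor vanishes.
Hence a pole whose order is the multiplicity, 3.


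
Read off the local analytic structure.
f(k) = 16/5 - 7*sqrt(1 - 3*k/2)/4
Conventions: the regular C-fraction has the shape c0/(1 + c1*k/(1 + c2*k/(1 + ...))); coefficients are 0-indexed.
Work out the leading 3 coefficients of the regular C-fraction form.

The regular C-fraction coefficients are [29/20, -105/116, 123/232].

Taylor coefficients (expand at 0): a_0 = 29/20, a_1 = 21/16, a_2 = 63/128.
c0 = a_0 = 29/20. Peel one level at a time: if S = 1 + c*k/S' with S'(0) = 1, then c is the k-coefficient of S and S' = c*k/(S - 1).
S_1 = c0/f = 1 + (-105/116)*k + (12915/26912)*k^2 + ...; c1 = -105/116.
S_2 = c1*k/(S_1 - 1) = 1 + (123/232)*k + ...; c2 = 123/232.


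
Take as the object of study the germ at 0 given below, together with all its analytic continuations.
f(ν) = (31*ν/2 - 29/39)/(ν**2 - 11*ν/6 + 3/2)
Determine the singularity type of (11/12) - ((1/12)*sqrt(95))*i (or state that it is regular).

The denominator factor ν**2 - 11*ν/6 + 3/2 vanishes at (11/12) - ((1/12)*sqrt(95))*i and appears to the power 1; the numerator there equals (4201/312) - ((31/24)*sqrt(95))*i, nonzero, and no other factor vanishes.
Hence a pole whose order is the multiplicity, 1.

The point is a pole of order 1.


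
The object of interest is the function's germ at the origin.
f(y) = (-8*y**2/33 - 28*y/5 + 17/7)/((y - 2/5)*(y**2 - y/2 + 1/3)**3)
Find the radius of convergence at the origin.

The radius of convergence is 2/5.

Denominator factor (y - 2/5): pole of order 1 at 2/5, modulus 2/5.
Denominator factor (y**2 - y/2 + 1/3)^3: discriminant -13/12, complex-conjugate roots (1/4) + ((1/12)*sqrt(39))*i and (1/4) - ((1/12)*sqrt(39))*i; poles of order 3, moduli (1/3)*sqrt(3) and (1/3)*sqrt(3).
The radius of convergence is the smallest modulus among the singular points: 2/5.


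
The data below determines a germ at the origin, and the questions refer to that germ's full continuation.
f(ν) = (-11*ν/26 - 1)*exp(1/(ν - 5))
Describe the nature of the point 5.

The point is an essential singularity.

The exponent 1/(ν - (5)) has a pole at 5, so exp(1/(ν - (5))) takes every nonzero value near it: an essential singularity (not a pole of any order).


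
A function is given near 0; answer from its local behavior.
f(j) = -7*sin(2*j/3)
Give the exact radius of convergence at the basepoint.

The radius of convergence is infinite.

The factor sin(2*j/3) is entire and contributes no finite singular point.
The polynomial part has no poles.
No finite singular points: the Taylor series at 0 converges everywhere.
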